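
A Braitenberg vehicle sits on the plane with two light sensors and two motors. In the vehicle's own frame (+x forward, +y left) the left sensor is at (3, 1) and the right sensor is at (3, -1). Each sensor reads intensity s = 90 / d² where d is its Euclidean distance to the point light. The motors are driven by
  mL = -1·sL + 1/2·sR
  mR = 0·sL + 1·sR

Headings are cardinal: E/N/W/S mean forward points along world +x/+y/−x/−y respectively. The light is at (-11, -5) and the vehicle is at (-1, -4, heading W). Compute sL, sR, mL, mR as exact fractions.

90/49 90/53 -2565/2597 90/53

left sensor world pos  = (-4, -5); dL² = 49
right sensor world pos = (-4, -3); dR² = 53
sL = 90/49 = 90/49
sR = 90/53 = 90/53
mL = -1·sL + 1/2·sR = -2565/2597
mR = 0·sL + 1·sR = 90/53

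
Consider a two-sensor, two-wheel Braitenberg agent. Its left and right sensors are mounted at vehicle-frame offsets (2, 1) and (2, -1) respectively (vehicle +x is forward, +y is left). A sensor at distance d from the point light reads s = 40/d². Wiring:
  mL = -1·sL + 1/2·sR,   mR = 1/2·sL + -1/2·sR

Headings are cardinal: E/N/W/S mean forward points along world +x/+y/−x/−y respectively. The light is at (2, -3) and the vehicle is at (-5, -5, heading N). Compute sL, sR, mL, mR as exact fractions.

5/8 10/9 -5/72 -35/144

left sensor world pos  = (-6, -3); dL² = 64
right sensor world pos = (-4, -3); dR² = 36
sL = 40/64 = 5/8
sR = 40/36 = 10/9
mL = -1·sL + 1/2·sR = -5/72
mR = 1/2·sL + -1/2·sR = -35/144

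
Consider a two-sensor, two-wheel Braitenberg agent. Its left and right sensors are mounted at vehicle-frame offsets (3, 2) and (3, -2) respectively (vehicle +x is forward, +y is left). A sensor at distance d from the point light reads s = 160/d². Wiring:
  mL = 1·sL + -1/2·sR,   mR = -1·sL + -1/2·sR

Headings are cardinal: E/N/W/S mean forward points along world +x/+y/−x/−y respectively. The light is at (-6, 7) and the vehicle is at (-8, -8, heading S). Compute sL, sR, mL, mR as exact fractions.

left sensor world pos  = (-6, -11); dL² = 324
right sensor world pos = (-10, -11); dR² = 340
sL = 160/324 = 40/81
sR = 160/340 = 8/17
mL = 1·sL + -1/2·sR = 356/1377
mR = -1·sL + -1/2·sR = -1004/1377

40/81 8/17 356/1377 -1004/1377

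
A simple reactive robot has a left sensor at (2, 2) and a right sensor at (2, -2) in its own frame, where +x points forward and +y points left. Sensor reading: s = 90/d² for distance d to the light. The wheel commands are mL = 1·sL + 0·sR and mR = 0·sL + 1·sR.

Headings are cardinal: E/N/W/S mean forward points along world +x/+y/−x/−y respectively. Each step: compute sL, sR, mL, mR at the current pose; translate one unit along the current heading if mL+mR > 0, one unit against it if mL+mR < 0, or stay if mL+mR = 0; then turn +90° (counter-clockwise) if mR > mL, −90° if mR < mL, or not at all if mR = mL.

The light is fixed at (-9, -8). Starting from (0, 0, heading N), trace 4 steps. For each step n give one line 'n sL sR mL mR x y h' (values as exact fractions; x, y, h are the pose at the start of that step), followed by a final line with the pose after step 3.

n=0: pose=(0,0,N); sL=90/149, sR=90/221; mL=90/149, mR=90/221; mL+mR=33300/32929 → advance +1; mR−mL=-6480/32929 → turn -1·90°
n=1: pose=(0,1,E); sL=45/121, sR=9/17; mL=45/121, mR=9/17; mL+mR=1854/2057 → advance +1; mR−mL=324/2057 → turn +1·90°
n=2: pose=(1,1,N); sL=18/37, sR=18/53; mL=18/37, mR=18/53; mL+mR=1620/1961 → advance +1; mR−mL=-288/1961 → turn -1·90°
n=3: pose=(1,2,E); sL=5/16, sR=45/104; mL=5/16, mR=45/104; mL+mR=155/208 → advance +1; mR−mL=25/208 → turn +1·90°

0 90/149 90/221 90/149 90/221 0 0 N
1 45/121 9/17 45/121 9/17 0 1 E
2 18/37 18/53 18/37 18/53 1 1 N
3 5/16 45/104 5/16 45/104 1 2 E
final 2 2 N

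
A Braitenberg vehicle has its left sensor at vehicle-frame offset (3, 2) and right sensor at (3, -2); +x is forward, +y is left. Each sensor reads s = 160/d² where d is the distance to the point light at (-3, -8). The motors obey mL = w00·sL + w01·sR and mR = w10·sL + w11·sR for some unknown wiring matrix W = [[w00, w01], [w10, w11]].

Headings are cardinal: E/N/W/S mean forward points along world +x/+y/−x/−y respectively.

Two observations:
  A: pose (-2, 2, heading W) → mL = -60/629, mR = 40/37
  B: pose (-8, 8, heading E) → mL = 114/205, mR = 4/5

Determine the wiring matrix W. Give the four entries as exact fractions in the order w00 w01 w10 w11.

-1/2 1 0 1

obs A: pose=(-2,2,W) → sL=40/17, sR=40/37, mL=-60/629, mR=40/37
obs B: pose=(-8,8,E) → sL=20/41, sR=4/5, mL=114/205, mR=4/5
sensor matrix S = [[40/17, 40/37], [20/41, 4/5]]; det S = 34944/25789
solve [mL_A; mL_B] = S·[w00; w01] and [mR_A; mR_B] = S·[w10; w11]:
  w00 = -1/2, w01 = 1, w10 = 0, w11 = 1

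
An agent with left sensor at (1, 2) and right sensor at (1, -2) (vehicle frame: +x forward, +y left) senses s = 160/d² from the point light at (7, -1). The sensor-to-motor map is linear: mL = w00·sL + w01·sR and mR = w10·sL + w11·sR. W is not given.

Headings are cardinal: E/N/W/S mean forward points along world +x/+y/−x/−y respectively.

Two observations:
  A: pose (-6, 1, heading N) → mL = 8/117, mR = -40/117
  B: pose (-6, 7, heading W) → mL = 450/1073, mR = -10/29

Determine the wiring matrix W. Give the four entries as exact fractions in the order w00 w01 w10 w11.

1 -1/2 -1/2 0

obs A: pose=(-6,1,N) → sL=80/117, sR=16/13, mL=8/117, mR=-40/117
obs B: pose=(-6,7,W) → sL=20/29, sR=20/37, mL=450/1073, mR=-10/29
sensor matrix S = [[80/117, 16/13], [20/29, 20/37]]; det S = -60160/125541
solve [mL_A; mL_B] = S·[w00; w01] and [mR_A; mR_B] = S·[w10; w11]:
  w00 = 1, w01 = -1/2, w10 = -1/2, w11 = 0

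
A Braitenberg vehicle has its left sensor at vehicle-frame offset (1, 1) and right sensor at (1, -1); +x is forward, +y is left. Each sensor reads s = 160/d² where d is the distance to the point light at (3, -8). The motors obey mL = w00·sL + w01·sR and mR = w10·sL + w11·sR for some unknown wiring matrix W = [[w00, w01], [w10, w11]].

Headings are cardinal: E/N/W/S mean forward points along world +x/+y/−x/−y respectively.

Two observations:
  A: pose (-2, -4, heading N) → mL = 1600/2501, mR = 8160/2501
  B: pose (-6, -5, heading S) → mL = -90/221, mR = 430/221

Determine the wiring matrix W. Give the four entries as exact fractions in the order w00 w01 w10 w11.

obs A: pose=(-2,-4,N) → sL=160/61, sR=160/41, mL=1600/2501, mR=8160/2501
obs B: pose=(-6,-5,S) → sL=40/17, sR=20/13, mL=-90/221, mR=430/221
sensor matrix S = [[160/61, 160/41], [40/17, 20/13]]; det S = -2844800/552721
solve [mL_A; mL_B] = S·[w00; w01] and [mR_A; mR_B] = S·[w10; w11]:
  w00 = -1/2, w01 = 1/2, w10 = 1/2, w11 = 1/2

-1/2 1/2 1/2 1/2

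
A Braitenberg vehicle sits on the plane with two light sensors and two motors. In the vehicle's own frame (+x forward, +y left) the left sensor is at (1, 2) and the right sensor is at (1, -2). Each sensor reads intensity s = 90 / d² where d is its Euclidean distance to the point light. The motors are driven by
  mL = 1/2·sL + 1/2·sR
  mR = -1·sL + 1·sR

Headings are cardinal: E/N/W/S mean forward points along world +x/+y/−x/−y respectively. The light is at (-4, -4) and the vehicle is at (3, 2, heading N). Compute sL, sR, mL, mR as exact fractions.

left sensor world pos  = (1, 3); dL² = 74
right sensor world pos = (5, 3); dR² = 130
sL = 90/74 = 45/37
sR = 90/130 = 9/13
mL = 1/2·sL + 1/2·sR = 459/481
mR = -1·sL + 1·sR = -252/481

45/37 9/13 459/481 -252/481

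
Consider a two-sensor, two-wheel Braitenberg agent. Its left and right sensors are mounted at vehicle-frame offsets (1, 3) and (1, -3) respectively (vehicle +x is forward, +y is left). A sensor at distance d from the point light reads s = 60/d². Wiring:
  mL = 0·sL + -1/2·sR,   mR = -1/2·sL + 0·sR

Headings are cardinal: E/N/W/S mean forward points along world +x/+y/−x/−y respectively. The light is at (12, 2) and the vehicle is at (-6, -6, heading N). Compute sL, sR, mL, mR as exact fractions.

6/49 30/137 -15/137 -3/49

left sensor world pos  = (-9, -5); dL² = 490
right sensor world pos = (-3, -5); dR² = 274
sL = 60/490 = 6/49
sR = 60/274 = 30/137
mL = 0·sL + -1/2·sR = -15/137
mR = -1/2·sL + 0·sR = -3/49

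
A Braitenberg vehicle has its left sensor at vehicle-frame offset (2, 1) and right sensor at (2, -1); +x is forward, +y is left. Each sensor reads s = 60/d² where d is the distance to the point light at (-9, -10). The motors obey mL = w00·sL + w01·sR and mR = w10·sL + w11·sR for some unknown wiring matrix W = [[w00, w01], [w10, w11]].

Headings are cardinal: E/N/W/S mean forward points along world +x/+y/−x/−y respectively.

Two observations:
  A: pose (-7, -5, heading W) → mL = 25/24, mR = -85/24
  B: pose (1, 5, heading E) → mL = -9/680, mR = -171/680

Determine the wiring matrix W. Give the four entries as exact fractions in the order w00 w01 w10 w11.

1/2 -1/2 -1/2 -1

obs A: pose=(-7,-5,W) → sL=15/4, sR=5/3, mL=25/24, mR=-85/24
obs B: pose=(1,5,E) → sL=3/20, sR=3/17, mL=-9/680, mR=-171/680
sensor matrix S = [[15/4, 5/3], [3/20, 3/17]]; det S = 7/17
solve [mL_A; mL_B] = S·[w00; w01] and [mR_A; mR_B] = S·[w10; w11]:
  w00 = 1/2, w01 = -1/2, w10 = -1/2, w11 = -1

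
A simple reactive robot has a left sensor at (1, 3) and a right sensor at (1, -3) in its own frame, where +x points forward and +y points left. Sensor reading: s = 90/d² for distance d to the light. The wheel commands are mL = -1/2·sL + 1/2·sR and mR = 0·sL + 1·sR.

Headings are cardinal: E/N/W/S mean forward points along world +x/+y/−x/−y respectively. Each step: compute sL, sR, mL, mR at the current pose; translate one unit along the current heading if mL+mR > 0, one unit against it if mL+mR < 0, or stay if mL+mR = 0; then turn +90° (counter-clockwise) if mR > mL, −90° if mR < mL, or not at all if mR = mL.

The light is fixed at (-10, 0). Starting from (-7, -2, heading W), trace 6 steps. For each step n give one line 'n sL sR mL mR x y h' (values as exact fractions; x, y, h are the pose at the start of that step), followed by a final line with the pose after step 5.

0 90/29 18 216/29 18 -7 -2 W
1 45/17 9 54/17 9 -8 -2 S
2 10 2 -4 2 -8 -3 E
3 45/4 9/2 -27/8 9/2 -9 -3 N
4 18/5 90 216/5 90 -9 -2 W
5 5 5 0 5 -10 -2 S
final -10 -3 E

n=0: pose=(-7,-2,W); sL=90/29, sR=18; mL=216/29, mR=18; mL+mR=738/29 → advance +1; mR−mL=306/29 → turn +1·90°
n=1: pose=(-8,-2,S); sL=45/17, sR=9; mL=54/17, mR=9; mL+mR=207/17 → advance +1; mR−mL=99/17 → turn +1·90°
n=2: pose=(-8,-3,E); sL=10, sR=2; mL=-4, mR=2; mL+mR=-2 → advance -1; mR−mL=6 → turn +1·90°
n=3: pose=(-9,-3,N); sL=45/4, sR=9/2; mL=-27/8, mR=9/2; mL+mR=9/8 → advance +1; mR−mL=63/8 → turn +1·90°
n=4: pose=(-9,-2,W); sL=18/5, sR=90; mL=216/5, mR=90; mL+mR=666/5 → advance +1; mR−mL=234/5 → turn +1·90°
n=5: pose=(-10,-2,S); sL=5, sR=5; mL=0, mR=5; mL+mR=5 → advance +1; mR−mL=5 → turn +1·90°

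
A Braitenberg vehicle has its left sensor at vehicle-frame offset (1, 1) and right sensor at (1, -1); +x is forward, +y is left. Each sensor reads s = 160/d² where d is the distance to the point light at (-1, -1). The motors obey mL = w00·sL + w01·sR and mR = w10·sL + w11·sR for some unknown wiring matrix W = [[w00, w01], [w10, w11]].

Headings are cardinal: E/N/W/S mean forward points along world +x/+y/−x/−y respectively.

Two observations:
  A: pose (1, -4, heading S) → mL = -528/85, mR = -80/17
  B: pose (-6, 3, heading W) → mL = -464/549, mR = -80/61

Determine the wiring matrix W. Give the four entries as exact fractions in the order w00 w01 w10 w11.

1/2 -1 0 -1/2

obs A: pose=(1,-4,S) → sL=32/5, sR=160/17, mL=-528/85, mR=-80/17
obs B: pose=(-6,3,W) → sL=32/9, sR=160/61, mL=-464/549, mR=-80/61
sensor matrix S = [[32/5, 160/17], [32/9, 160/61]]; det S = -155648/9333
solve [mL_A; mL_B] = S·[w00; w01] and [mR_A; mR_B] = S·[w10; w11]:
  w00 = 1/2, w01 = -1, w10 = 0, w11 = -1/2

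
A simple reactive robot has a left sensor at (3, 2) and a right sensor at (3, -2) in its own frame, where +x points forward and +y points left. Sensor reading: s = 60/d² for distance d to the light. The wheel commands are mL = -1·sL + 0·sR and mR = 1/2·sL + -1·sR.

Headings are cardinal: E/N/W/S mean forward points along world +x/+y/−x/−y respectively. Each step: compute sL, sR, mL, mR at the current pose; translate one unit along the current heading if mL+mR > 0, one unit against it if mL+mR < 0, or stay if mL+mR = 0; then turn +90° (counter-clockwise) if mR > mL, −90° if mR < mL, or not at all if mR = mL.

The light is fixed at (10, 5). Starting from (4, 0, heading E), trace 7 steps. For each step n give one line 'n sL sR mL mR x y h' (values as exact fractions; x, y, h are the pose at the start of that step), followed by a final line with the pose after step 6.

0 10/3 30/29 -10/3 55/87 4 0 E
1 12/17 60/29 -12/17 -846/493 3 0 N
2 15/8 3/4 -15/8 3/16 3 -1 E
3 60/109 4/3 -60/109 -346/327 2 -1 N
4 6/5 30/53 -6/5 9/265 2 -2 E
5 60/137 12/13 -60/137 -1254/1781 1 -2 N
6 5/6 15/34 -5/6 -5/204 1 -3 E
final 0 -3 N

n=0: pose=(4,0,E); sL=10/3, sR=30/29; mL=-10/3, mR=55/87; mL+mR=-235/87 → advance -1; mR−mL=115/29 → turn +1·90°
n=1: pose=(3,0,N); sL=12/17, sR=60/29; mL=-12/17, mR=-846/493; mL+mR=-1194/493 → advance -1; mR−mL=-498/493 → turn -1·90°
n=2: pose=(3,-1,E); sL=15/8, sR=3/4; mL=-15/8, mR=3/16; mL+mR=-27/16 → advance -1; mR−mL=33/16 → turn +1·90°
n=3: pose=(2,-1,N); sL=60/109, sR=4/3; mL=-60/109, mR=-346/327; mL+mR=-526/327 → advance -1; mR−mL=-166/327 → turn -1·90°
n=4: pose=(2,-2,E); sL=6/5, sR=30/53; mL=-6/5, mR=9/265; mL+mR=-309/265 → advance -1; mR−mL=327/265 → turn +1·90°
n=5: pose=(1,-2,N); sL=60/137, sR=12/13; mL=-60/137, mR=-1254/1781; mL+mR=-2034/1781 → advance -1; mR−mL=-474/1781 → turn -1·90°
n=6: pose=(1,-3,E); sL=5/6, sR=15/34; mL=-5/6, mR=-5/204; mL+mR=-175/204 → advance -1; mR−mL=55/68 → turn +1·90°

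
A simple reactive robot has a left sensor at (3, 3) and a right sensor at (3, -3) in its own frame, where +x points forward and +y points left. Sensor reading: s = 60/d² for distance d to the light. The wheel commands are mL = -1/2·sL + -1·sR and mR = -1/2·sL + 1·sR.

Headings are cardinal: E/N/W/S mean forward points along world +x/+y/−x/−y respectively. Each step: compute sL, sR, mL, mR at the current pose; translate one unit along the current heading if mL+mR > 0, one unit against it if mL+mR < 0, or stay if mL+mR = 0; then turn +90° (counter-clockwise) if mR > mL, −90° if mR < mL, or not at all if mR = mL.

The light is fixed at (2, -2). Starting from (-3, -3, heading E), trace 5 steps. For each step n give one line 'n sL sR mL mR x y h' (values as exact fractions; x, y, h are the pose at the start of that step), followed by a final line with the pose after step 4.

0 15/2 3 -27/4 -3/4 -3 -3 E
1 12/17 60/13 -1098/221 942/221 -4 -3 N
2 30/53 30/41 -2205/2173 975/2173 -4 -4 W
3 60/29 60/89 -4410/2581 -930/2581 -3 -4 S
4 15/2 3 -27/4 -3/4 -3 -3 E
final -4 -3 N

n=0: pose=(-3,-3,E); sL=15/2, sR=3; mL=-27/4, mR=-3/4; mL+mR=-15/2 → advance -1; mR−mL=6 → turn +1·90°
n=1: pose=(-4,-3,N); sL=12/17, sR=60/13; mL=-1098/221, mR=942/221; mL+mR=-12/17 → advance -1; mR−mL=120/13 → turn +1·90°
n=2: pose=(-4,-4,W); sL=30/53, sR=30/41; mL=-2205/2173, mR=975/2173; mL+mR=-30/53 → advance -1; mR−mL=60/41 → turn +1·90°
n=3: pose=(-3,-4,S); sL=60/29, sR=60/89; mL=-4410/2581, mR=-930/2581; mL+mR=-60/29 → advance -1; mR−mL=120/89 → turn +1·90°
n=4: pose=(-3,-3,E); sL=15/2, sR=3; mL=-27/4, mR=-3/4; mL+mR=-15/2 → advance -1; mR−mL=6 → turn +1·90°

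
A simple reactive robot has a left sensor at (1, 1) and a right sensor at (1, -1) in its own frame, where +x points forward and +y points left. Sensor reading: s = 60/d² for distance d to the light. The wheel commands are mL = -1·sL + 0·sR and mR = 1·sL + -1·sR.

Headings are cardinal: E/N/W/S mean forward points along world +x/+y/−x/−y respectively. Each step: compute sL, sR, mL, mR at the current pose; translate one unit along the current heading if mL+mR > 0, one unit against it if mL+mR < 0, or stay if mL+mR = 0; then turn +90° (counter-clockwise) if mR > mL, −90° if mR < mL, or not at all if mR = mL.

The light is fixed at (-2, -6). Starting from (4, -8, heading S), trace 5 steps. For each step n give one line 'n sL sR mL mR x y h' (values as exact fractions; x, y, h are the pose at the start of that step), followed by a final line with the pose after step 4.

0 30/29 30/17 -30/29 -360/493 4 -8 S
1 60/49 60/53 -60/49 240/2597 4 -7 E
2 15/4 5/3 -15/4 25/12 3 -7 N
3 12/5 60/17 -12/5 -96/85 3 -8 W
4 30/29 30/17 -30/29 -360/493 4 -8 S
final 4 -7 E

n=0: pose=(4,-8,S); sL=30/29, sR=30/17; mL=-30/29, mR=-360/493; mL+mR=-30/17 → advance -1; mR−mL=150/493 → turn +1·90°
n=1: pose=(4,-7,E); sL=60/49, sR=60/53; mL=-60/49, mR=240/2597; mL+mR=-60/53 → advance -1; mR−mL=3420/2597 → turn +1·90°
n=2: pose=(3,-7,N); sL=15/4, sR=5/3; mL=-15/4, mR=25/12; mL+mR=-5/3 → advance -1; mR−mL=35/6 → turn +1·90°
n=3: pose=(3,-8,W); sL=12/5, sR=60/17; mL=-12/5, mR=-96/85; mL+mR=-60/17 → advance -1; mR−mL=108/85 → turn +1·90°
n=4: pose=(4,-8,S); sL=30/29, sR=30/17; mL=-30/29, mR=-360/493; mL+mR=-30/17 → advance -1; mR−mL=150/493 → turn +1·90°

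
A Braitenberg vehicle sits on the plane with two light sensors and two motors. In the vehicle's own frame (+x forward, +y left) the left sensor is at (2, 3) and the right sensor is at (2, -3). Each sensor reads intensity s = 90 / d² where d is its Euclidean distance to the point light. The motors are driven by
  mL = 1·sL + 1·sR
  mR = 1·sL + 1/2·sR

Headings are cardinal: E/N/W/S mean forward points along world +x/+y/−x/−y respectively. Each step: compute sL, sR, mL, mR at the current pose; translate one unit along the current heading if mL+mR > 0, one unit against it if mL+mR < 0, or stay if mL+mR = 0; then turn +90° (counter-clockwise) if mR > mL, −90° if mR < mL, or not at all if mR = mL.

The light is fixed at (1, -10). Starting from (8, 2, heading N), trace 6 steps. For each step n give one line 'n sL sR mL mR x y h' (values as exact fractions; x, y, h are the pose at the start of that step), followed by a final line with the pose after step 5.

0 45/106 45/148 5715/7844 9045/15688 8 2 N
1 90/337 90/181 46620/60997 31455/60997 8 3 E
2 45/121 45/73 8730/8833 12015/17666 9 3 S
3 10/13 10/29 420/377 355/377 9 2 W
4 45/106 45/148 5715/7844 9045/15688 8 2 N
5 90/337 90/181 46620/60997 31455/60997 8 3 E
final 9 3 S

n=0: pose=(8,2,N); sL=45/106, sR=45/148; mL=5715/7844, mR=9045/15688; mL+mR=20475/15688 → advance +1; mR−mL=-45/296 → turn -1·90°
n=1: pose=(8,3,E); sL=90/337, sR=90/181; mL=46620/60997, mR=31455/60997; mL+mR=78075/60997 → advance +1; mR−mL=-45/181 → turn -1·90°
n=2: pose=(9,3,S); sL=45/121, sR=45/73; mL=8730/8833, mR=12015/17666; mL+mR=29475/17666 → advance +1; mR−mL=-45/146 → turn -1·90°
n=3: pose=(9,2,W); sL=10/13, sR=10/29; mL=420/377, mR=355/377; mL+mR=775/377 → advance +1; mR−mL=-5/29 → turn -1·90°
n=4: pose=(8,2,N); sL=45/106, sR=45/148; mL=5715/7844, mR=9045/15688; mL+mR=20475/15688 → advance +1; mR−mL=-45/296 → turn -1·90°
n=5: pose=(8,3,E); sL=90/337, sR=90/181; mL=46620/60997, mR=31455/60997; mL+mR=78075/60997 → advance +1; mR−mL=-45/181 → turn -1·90°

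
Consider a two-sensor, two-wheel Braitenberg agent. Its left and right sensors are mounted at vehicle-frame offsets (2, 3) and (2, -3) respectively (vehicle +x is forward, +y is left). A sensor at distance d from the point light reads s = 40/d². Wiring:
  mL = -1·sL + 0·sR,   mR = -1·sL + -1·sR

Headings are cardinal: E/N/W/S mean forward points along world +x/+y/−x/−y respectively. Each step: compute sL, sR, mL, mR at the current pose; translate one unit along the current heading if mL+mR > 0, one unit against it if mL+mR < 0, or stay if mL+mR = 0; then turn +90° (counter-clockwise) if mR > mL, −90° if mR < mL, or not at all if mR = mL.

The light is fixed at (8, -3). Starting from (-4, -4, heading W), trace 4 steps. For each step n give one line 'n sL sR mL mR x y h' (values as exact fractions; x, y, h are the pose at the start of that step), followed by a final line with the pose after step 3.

n=0: pose=(-4,-4,W); sL=10/53, sR=1/5; mL=-10/53, mR=-103/265; mL+mR=-153/265 → advance -1; mR−mL=-1/5 → turn -1·90°
n=1: pose=(-3,-4,N); sL=40/197, sR=8/13; mL=-40/197, mR=-2096/2561; mL+mR=-2616/2561 → advance -1; mR−mL=-8/13 → turn -1·90°
n=2: pose=(-3,-5,E); sL=20/41, sR=20/53; mL=-20/41, mR=-1880/2173; mL+mR=-2940/2173 → advance -1; mR−mL=-20/53 → turn -1·90°
n=3: pose=(-4,-5,S); sL=40/97, sR=40/241; mL=-40/97, mR=-13520/23377; mL+mR=-23160/23377 → advance -1; mR−mL=-40/241 → turn -1·90°

0 10/53 1/5 -10/53 -103/265 -4 -4 W
1 40/197 8/13 -40/197 -2096/2561 -3 -4 N
2 20/41 20/53 -20/41 -1880/2173 -3 -5 E
3 40/97 40/241 -40/97 -13520/23377 -4 -5 S
final -4 -4 W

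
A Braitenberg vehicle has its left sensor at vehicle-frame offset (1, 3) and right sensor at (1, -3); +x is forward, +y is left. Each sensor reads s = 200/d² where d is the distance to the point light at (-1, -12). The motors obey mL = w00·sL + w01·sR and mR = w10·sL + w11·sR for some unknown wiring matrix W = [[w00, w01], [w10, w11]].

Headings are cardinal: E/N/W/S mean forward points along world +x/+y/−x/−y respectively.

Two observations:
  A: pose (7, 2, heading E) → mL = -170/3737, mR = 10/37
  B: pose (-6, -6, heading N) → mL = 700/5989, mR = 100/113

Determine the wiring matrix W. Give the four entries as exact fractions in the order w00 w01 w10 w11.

-1 1/2 1/2 0

obs A: pose=(7,2,E) → sL=20/37, sR=100/101, mL=-170/3737, mR=10/37
obs B: pose=(-6,-6,N) → sL=200/113, sR=200/53, mL=700/5989, mR=100/113
sensor matrix S = [[20/37, 100/101], [200/113, 200/53]]; det S = 6432000/22380893
solve [mL_A; mL_B] = S·[w00; w01] and [mR_A; mR_B] = S·[w10; w11]:
  w00 = -1, w01 = 1/2, w10 = 1/2, w11 = 0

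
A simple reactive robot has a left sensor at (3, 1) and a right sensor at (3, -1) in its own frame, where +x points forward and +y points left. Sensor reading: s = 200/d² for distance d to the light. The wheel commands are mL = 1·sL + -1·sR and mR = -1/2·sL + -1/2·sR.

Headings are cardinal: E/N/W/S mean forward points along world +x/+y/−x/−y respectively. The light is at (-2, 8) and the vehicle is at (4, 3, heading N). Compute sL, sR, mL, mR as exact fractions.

200/29 200/53 4800/1537 -8200/1537

left sensor world pos  = (3, 6); dL² = 29
right sensor world pos = (5, 6); dR² = 53
sL = 200/29 = 200/29
sR = 200/53 = 200/53
mL = 1·sL + -1·sR = 4800/1537
mR = -1/2·sL + -1/2·sR = -8200/1537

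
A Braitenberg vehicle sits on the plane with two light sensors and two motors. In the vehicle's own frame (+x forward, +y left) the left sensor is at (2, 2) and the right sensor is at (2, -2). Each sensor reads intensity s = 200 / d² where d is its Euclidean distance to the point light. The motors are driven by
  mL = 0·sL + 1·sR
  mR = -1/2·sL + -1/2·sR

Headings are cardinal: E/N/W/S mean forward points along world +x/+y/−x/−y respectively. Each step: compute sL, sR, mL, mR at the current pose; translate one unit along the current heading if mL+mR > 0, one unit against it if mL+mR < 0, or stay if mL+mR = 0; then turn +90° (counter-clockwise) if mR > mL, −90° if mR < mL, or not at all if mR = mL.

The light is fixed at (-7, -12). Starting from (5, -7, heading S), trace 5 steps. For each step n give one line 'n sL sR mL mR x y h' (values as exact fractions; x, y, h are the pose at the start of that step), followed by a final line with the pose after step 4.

n=0: pose=(5,-7,S); sL=40/41, sR=200/109; mL=200/109, mR=-6280/4469; mL+mR=1920/4469 → advance +1; mR−mL=-14480/4469 → turn -1·90°
n=1: pose=(5,-8,W); sL=25/13, sR=25/17; mL=25/17, mR=-375/221; mL+mR=-50/221 → advance -1; mR−mL=-700/221 → turn -1·90°
n=2: pose=(6,-8,N); sL=200/157, sR=200/261; mL=200/261, mR=-41800/40977; mL+mR=-10400/40977 → advance -1; mR−mL=-24400/13659 → turn -1·90°
n=3: pose=(6,-9,E); sL=4/5, sR=100/113; mL=100/113, mR=-476/565; mL+mR=24/565 → advance +1; mR−mL=-976/565 → turn -1·90°
n=4: pose=(7,-9,S); sL=200/257, sR=40/29; mL=40/29, mR=-8040/7453; mL+mR=2240/7453 → advance +1; mR−mL=-18320/7453 → turn -1·90°

0 40/41 200/109 200/109 -6280/4469 5 -7 S
1 25/13 25/17 25/17 -375/221 5 -8 W
2 200/157 200/261 200/261 -41800/40977 6 -8 N
3 4/5 100/113 100/113 -476/565 6 -9 E
4 200/257 40/29 40/29 -8040/7453 7 -9 S
final 7 -10 W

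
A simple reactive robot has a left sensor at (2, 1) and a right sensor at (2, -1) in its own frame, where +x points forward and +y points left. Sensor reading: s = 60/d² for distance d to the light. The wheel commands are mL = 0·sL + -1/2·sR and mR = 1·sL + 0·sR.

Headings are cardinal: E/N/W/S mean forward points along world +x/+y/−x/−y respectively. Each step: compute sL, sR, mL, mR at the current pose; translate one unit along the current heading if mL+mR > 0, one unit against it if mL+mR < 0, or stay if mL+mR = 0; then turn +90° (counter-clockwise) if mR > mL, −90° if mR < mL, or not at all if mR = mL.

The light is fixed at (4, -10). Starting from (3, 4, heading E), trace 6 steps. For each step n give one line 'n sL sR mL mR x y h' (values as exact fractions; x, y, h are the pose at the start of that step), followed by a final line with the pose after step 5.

0 30/113 6/17 -3/17 30/113 3 4 E
1 60/257 60/257 -30/257 60/257 4 4 N
2 3/10 3/13 -3/26 3/10 4 5 W
3 60/169 60/173 -30/173 60/169 3 5 S
4 30/113 6/17 -3/17 30/113 3 4 E
5 60/257 60/257 -30/257 60/257 4 4 N
final 4 5 W

n=0: pose=(3,4,E); sL=30/113, sR=6/17; mL=-3/17, mR=30/113; mL+mR=171/1921 → advance +1; mR−mL=849/1921 → turn +1·90°
n=1: pose=(4,4,N); sL=60/257, sR=60/257; mL=-30/257, mR=60/257; mL+mR=30/257 → advance +1; mR−mL=90/257 → turn +1·90°
n=2: pose=(4,5,W); sL=3/10, sR=3/13; mL=-3/26, mR=3/10; mL+mR=12/65 → advance +1; mR−mL=27/65 → turn +1·90°
n=3: pose=(3,5,S); sL=60/169, sR=60/173; mL=-30/173, mR=60/169; mL+mR=5310/29237 → advance +1; mR−mL=15450/29237 → turn +1·90°
n=4: pose=(3,4,E); sL=30/113, sR=6/17; mL=-3/17, mR=30/113; mL+mR=171/1921 → advance +1; mR−mL=849/1921 → turn +1·90°
n=5: pose=(4,4,N); sL=60/257, sR=60/257; mL=-30/257, mR=60/257; mL+mR=30/257 → advance +1; mR−mL=90/257 → turn +1·90°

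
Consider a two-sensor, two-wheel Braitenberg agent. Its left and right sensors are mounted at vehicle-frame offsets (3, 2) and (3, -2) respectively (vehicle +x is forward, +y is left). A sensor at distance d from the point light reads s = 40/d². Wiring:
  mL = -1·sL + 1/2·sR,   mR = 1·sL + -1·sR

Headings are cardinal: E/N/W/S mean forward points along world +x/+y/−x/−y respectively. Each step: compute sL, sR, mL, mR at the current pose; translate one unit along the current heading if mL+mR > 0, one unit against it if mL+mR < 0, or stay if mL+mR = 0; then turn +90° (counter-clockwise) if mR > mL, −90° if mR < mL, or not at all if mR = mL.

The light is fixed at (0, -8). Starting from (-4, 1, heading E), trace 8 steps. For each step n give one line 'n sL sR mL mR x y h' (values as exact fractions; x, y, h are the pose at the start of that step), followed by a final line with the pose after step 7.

n=0: pose=(-4,1,E); sL=20/61, sR=4/5; mL=22/305, mR=-144/305; mL+mR=-2/5 → advance -1; mR−mL=-166/305 → turn -1·90°
n=1: pose=(-5,1,S); sL=8/9, sR=8/17; mL=-100/153, mR=64/153; mL+mR=-4/17 → advance -1; mR−mL=164/153 → turn +1·90°
n=2: pose=(-5,2,E); sL=10/37, sR=10/17; mL=15/629, mR=-200/629; mL+mR=-5/17 → advance -1; mR−mL=-215/629 → turn -1·90°
n=3: pose=(-6,2,S); sL=8/13, sR=40/113; mL=-644/1469, mR=384/1469; mL+mR=-20/113 → advance -1; mR−mL=1028/1469 → turn +1·90°
n=4: pose=(-6,3,E); sL=20/89, sR=4/9; mL=-2/801, mR=-176/801; mL+mR=-2/9 → advance -1; mR−mL=-58/267 → turn -1·90°
n=5: pose=(-7,3,S); sL=40/89, sR=8/29; mL=-804/2581, mR=448/2581; mL+mR=-4/29 → advance -1; mR−mL=1252/2581 → turn +1·90°
n=6: pose=(-7,4,E); sL=10/53, sR=10/29; mL=-25/1537, mR=-240/1537; mL+mR=-5/29 → advance -1; mR−mL=-215/1537 → turn -1·90°
n=7: pose=(-8,4,S); sL=40/117, sR=40/181; mL=-4900/21177, mR=2560/21177; mL+mR=-20/181 → advance -1; mR−mL=7460/21177 → turn +1·90°

0 20/61 4/5 22/305 -144/305 -4 1 E
1 8/9 8/17 -100/153 64/153 -5 1 S
2 10/37 10/17 15/629 -200/629 -5 2 E
3 8/13 40/113 -644/1469 384/1469 -6 2 S
4 20/89 4/9 -2/801 -176/801 -6 3 E
5 40/89 8/29 -804/2581 448/2581 -7 3 S
6 10/53 10/29 -25/1537 -240/1537 -7 4 E
7 40/117 40/181 -4900/21177 2560/21177 -8 4 S
final -8 5 E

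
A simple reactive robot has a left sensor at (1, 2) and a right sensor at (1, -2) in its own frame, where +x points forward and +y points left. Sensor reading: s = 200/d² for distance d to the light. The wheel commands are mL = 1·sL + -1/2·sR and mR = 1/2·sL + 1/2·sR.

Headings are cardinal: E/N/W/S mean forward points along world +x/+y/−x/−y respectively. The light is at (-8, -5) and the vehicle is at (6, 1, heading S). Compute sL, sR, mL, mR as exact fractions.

left sensor world pos  = (8, 0); dL² = 281
right sensor world pos = (4, 0); dR² = 169
sL = 200/281 = 200/281
sR = 200/169 = 200/169
mL = 1·sL + -1/2·sR = 5700/47489
mR = 1/2·sL + 1/2·sR = 45000/47489

200/281 200/169 5700/47489 45000/47489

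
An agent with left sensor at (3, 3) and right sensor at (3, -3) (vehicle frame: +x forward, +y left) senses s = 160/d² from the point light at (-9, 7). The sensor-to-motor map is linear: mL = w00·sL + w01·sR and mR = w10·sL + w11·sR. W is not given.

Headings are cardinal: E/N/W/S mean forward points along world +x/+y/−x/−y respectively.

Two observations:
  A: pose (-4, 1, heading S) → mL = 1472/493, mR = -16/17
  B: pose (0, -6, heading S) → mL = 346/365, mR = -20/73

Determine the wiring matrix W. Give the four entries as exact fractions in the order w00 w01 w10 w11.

1 1 0 -1/2

obs A: pose=(-4,1,S) → sL=32/29, sR=32/17, mL=1472/493, mR=-16/17
obs B: pose=(0,-6,S) → sL=2/5, sR=40/73, mL=346/365, mR=-20/73
sensor matrix S = [[32/29, 32/17], [2/5, 40/73]]; det S = -26688/179945
solve [mL_A; mL_B] = S·[w00; w01] and [mR_A; mR_B] = S·[w10; w11]:
  w00 = 1, w01 = 1, w10 = 0, w11 = -1/2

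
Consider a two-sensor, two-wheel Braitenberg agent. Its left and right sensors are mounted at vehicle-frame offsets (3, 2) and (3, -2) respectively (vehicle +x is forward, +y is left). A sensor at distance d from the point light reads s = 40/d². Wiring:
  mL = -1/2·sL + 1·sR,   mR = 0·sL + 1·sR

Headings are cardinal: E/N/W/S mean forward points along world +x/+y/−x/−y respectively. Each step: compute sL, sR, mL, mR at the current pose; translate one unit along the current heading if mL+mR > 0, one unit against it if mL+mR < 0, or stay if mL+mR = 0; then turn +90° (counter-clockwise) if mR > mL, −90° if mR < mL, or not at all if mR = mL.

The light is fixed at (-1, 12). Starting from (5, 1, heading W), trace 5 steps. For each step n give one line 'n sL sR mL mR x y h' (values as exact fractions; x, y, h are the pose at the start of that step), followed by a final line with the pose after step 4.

n=0: pose=(5,1,W); sL=20/89, sR=4/9; mL=266/801, mR=4/9; mL+mR=622/801 → advance +1; mR−mL=10/89 → turn +1·90°
n=1: pose=(4,1,S); sL=8/49, sR=8/41; mL=228/2009, mR=8/41; mL+mR=620/2009 → advance +1; mR−mL=4/49 → turn +1·90°
n=2: pose=(4,0,E); sL=10/41, sR=2/13; mL=17/533, mR=2/13; mL+mR=99/533 → advance +1; mR−mL=5/41 → turn +1·90°
n=3: pose=(5,0,N); sL=40/97, sR=8/29; mL=196/2813, mR=8/29; mL+mR=972/2813 → advance +1; mR−mL=20/97 → turn +1·90°
n=4: pose=(5,1,W); sL=20/89, sR=4/9; mL=266/801, mR=4/9; mL+mR=622/801 → advance +1; mR−mL=10/89 → turn +1·90°

0 20/89 4/9 266/801 4/9 5 1 W
1 8/49 8/41 228/2009 8/41 4 1 S
2 10/41 2/13 17/533 2/13 4 0 E
3 40/97 8/29 196/2813 8/29 5 0 N
4 20/89 4/9 266/801 4/9 5 1 W
final 4 1 S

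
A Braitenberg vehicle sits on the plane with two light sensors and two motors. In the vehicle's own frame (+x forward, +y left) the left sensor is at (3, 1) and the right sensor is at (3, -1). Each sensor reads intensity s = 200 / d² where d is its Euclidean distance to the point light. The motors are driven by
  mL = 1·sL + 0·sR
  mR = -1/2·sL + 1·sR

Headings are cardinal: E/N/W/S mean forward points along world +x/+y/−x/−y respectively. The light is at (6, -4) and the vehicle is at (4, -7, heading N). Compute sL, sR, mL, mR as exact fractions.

200/9 200 200/9 1700/9

left sensor world pos  = (3, -4); dL² = 9
right sensor world pos = (5, -4); dR² = 1
sL = 200/9 = 200/9
sR = 200/1 = 200
mL = 1·sL + 0·sR = 200/9
mR = -1/2·sL + 1·sR = 1700/9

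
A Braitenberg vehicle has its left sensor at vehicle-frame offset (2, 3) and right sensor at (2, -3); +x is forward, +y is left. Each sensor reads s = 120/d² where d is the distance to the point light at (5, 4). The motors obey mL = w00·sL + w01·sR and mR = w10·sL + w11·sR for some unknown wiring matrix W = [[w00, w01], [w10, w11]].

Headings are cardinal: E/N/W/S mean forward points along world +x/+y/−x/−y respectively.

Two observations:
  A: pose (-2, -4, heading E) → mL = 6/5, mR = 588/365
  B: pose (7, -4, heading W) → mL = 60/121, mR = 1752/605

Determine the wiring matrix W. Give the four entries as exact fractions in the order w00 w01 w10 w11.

obs A: pose=(-2,-4,E) → sL=12/5, sR=60/73, mL=6/5, mR=588/365
obs B: pose=(7,-4,W) → sL=120/121, sR=24/5, mL=60/121, mR=1752/605
sensor matrix S = [[12/5, 60/73], [120/121, 24/5]]; det S = 2363904/220825
solve [mL_A; mL_B] = S·[w00; w01] and [mR_A; mR_B] = S·[w10; w11]:
  w00 = 1/2, w01 = 0, w10 = 1/2, w11 = 1/2

1/2 0 1/2 1/2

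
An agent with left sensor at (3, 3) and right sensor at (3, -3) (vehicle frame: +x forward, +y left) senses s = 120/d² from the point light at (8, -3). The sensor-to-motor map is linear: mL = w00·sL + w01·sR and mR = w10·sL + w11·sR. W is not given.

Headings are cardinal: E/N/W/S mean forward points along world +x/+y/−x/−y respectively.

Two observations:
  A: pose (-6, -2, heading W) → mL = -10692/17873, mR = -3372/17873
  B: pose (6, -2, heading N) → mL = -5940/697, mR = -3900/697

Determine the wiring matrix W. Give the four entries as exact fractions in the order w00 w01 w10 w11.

obs A: pose=(-6,-2,W) → sL=120/293, sR=24/61, mL=-10692/17873, mR=-3372/17873
obs B: pose=(6,-2,N) → sL=120/41, sR=120/17, mL=-5940/697, mR=-3900/697
sensor matrix S = [[120/293, 24/61], [120/41, 120/17]]; det S = 21669120/12457481
solve [mL_A; mL_B] = S·[w00; w01] and [mR_A; mR_B] = S·[w10; w11]:
  w00 = -1/2, w01 = -1, w10 = 1/2, w11 = -1

-1/2 -1 1/2 -1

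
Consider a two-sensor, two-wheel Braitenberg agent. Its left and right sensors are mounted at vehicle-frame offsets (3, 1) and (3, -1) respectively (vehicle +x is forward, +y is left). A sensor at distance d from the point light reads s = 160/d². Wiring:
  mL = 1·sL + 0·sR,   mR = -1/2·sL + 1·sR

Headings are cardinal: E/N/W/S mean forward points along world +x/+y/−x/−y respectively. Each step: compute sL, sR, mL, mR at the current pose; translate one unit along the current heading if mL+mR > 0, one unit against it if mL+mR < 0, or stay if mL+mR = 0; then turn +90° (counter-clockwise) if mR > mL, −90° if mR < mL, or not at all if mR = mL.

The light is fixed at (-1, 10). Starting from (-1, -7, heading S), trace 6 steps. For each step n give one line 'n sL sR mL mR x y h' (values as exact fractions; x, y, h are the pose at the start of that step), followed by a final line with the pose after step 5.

0 160/401 160/401 160/401 80/401 -1 -7 S
1 16/37 80/149 16/37 1768/5513 -1 -8 W
2 160/229 32/45 160/229 3728/10305 -2 -8 N
3 8/13 20/41 8/13 96/533 -2 -7 E
4 160/401 160/401 160/401 80/401 -1 -7 S
5 16/37 80/149 16/37 1768/5513 -1 -8 W
final -2 -8 N

n=0: pose=(-1,-7,S); sL=160/401, sR=160/401; mL=160/401, mR=80/401; mL+mR=240/401 → advance +1; mR−mL=-80/401 → turn -1·90°
n=1: pose=(-1,-8,W); sL=16/37, sR=80/149; mL=16/37, mR=1768/5513; mL+mR=4152/5513 → advance +1; mR−mL=-616/5513 → turn -1·90°
n=2: pose=(-2,-8,N); sL=160/229, sR=32/45; mL=160/229, mR=3728/10305; mL+mR=10928/10305 → advance +1; mR−mL=-3472/10305 → turn -1·90°
n=3: pose=(-2,-7,E); sL=8/13, sR=20/41; mL=8/13, mR=96/533; mL+mR=424/533 → advance +1; mR−mL=-232/533 → turn -1·90°
n=4: pose=(-1,-7,S); sL=160/401, sR=160/401; mL=160/401, mR=80/401; mL+mR=240/401 → advance +1; mR−mL=-80/401 → turn -1·90°
n=5: pose=(-1,-8,W); sL=16/37, sR=80/149; mL=16/37, mR=1768/5513; mL+mR=4152/5513 → advance +1; mR−mL=-616/5513 → turn -1·90°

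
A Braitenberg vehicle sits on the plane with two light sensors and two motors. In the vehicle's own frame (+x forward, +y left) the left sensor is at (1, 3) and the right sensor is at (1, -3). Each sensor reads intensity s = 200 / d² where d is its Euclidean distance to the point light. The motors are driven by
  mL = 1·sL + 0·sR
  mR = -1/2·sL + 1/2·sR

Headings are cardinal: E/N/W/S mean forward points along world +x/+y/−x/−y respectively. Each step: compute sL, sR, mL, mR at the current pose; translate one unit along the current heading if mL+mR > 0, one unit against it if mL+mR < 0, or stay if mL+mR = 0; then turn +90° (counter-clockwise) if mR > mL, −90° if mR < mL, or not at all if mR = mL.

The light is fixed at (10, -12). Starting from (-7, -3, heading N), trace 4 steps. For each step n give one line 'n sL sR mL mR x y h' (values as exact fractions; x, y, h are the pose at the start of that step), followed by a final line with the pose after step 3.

n=0: pose=(-7,-3,N); sL=2/5, sR=25/37; mL=2/5, mR=51/370; mL+mR=199/370 → advance +1; mR−mL=-97/370 → turn -1·90°
n=1: pose=(-7,-2,E); sL=8/17, sR=40/61; mL=8/17, mR=96/1037; mL+mR=584/1037 → advance +1; mR−mL=-392/1037 → turn -1·90°
n=2: pose=(-6,-2,S); sL=4/5, sR=100/221; mL=4/5, mR=-192/1105; mL+mR=692/1105 → advance +1; mR−mL=-1076/1105 → turn -1·90°
n=3: pose=(-6,-3,W); sL=8/13, sR=200/433; mL=8/13, mR=-432/5629; mL+mR=3032/5629 → advance +1; mR−mL=-3896/5629 → turn -1·90°

0 2/5 25/37 2/5 51/370 -7 -3 N
1 8/17 40/61 8/17 96/1037 -7 -2 E
2 4/5 100/221 4/5 -192/1105 -6 -2 S
3 8/13 200/433 8/13 -432/5629 -6 -3 W
final -7 -3 N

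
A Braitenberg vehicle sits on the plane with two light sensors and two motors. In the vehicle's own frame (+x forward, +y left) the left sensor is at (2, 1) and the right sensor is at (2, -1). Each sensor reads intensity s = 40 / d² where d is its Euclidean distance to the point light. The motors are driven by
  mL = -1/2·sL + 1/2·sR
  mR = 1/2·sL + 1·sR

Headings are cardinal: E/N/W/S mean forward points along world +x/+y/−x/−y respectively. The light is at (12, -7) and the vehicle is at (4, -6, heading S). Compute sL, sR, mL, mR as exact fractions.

4/5 20/41 -32/205 182/205

left sensor world pos  = (5, -8); dL² = 50
right sensor world pos = (3, -8); dR² = 82
sL = 40/50 = 4/5
sR = 40/82 = 20/41
mL = -1/2·sL + 1/2·sR = -32/205
mR = 1/2·sL + 1·sR = 182/205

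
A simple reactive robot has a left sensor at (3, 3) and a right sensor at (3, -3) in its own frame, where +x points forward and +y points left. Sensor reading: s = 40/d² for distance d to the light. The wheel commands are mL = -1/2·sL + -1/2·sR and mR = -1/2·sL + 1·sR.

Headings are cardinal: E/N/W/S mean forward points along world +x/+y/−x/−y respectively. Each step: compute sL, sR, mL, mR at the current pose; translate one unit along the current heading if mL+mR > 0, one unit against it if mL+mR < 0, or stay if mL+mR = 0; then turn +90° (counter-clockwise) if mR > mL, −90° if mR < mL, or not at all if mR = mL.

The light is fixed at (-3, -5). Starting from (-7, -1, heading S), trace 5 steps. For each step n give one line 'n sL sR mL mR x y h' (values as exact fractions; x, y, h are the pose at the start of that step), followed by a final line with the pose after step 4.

n=0: pose=(-7,-1,S); sL=20, sR=4/5; mL=-52/5, mR=-46/5; mL+mR=-98/5 → advance -1; mR−mL=6/5 → turn +1·90°
n=1: pose=(-7,0,E); sL=8/13, sR=8; mL=-56/13, mR=100/13; mL+mR=44/13 → advance +1; mR−mL=12 → turn +1·90°
n=2: pose=(-6,0,N); sL=2/5, sR=5/8; mL=-41/80, mR=17/40; mL+mR=-7/80 → advance -1; mR−mL=15/16 → turn +1·90°
n=3: pose=(-6,-1,W); sL=40/37, sR=8/17; mL=-488/629, mR=-44/629; mL+mR=-532/629 → advance -1; mR−mL=12/17 → turn +1·90°
n=4: pose=(-5,-1,S); sL=20, sR=20/13; mL=-140/13, mR=-110/13; mL+mR=-250/13 → advance -1; mR−mL=30/13 → turn +1·90°

0 20 4/5 -52/5 -46/5 -7 -1 S
1 8/13 8 -56/13 100/13 -7 0 E
2 2/5 5/8 -41/80 17/40 -6 0 N
3 40/37 8/17 -488/629 -44/629 -6 -1 W
4 20 20/13 -140/13 -110/13 -5 -1 S
final -5 0 E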